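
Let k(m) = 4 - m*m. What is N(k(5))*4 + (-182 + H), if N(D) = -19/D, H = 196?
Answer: 370/21 ≈ 17.619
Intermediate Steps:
k(m) = 4 - m²
N(k(5))*4 + (-182 + H) = -19/(4 - 1*5²)*4 + (-182 + 196) = -19/(4 - 1*25)*4 + 14 = -19/(4 - 25)*4 + 14 = -19/(-21)*4 + 14 = -19*(-1/21)*4 + 14 = (19/21)*4 + 14 = 76/21 + 14 = 370/21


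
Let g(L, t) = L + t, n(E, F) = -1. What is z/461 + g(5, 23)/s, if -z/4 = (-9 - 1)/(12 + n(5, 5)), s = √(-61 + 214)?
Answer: 40/5071 + 28*√17/51 ≈ 2.2716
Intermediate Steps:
s = 3*√17 (s = √153 = 3*√17 ≈ 12.369)
z = 40/11 (z = -4*(-9 - 1)/(12 - 1) = -(-40)/11 = -4*(-10/11) = 40/11 ≈ 3.6364)
z/461 + g(5, 23)/s = (40/11)/461 + (5 + 23)/((3*√17)) = (40/11)*(1/461) + 28*(√17/51) = 40/5071 + 28*√17/51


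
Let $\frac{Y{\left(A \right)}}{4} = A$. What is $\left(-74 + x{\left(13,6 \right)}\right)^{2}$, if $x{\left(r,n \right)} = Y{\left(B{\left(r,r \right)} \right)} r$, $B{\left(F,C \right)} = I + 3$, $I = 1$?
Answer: $17956$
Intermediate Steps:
$B{\left(F,C \right)} = 4$ ($B{\left(F,C \right)} = 1 + 3 = 4$)
$Y{\left(A \right)} = 4 A$
$x{\left(r,n \right)} = 16 r$ ($x{\left(r,n \right)} = 4 \cdot 4 r = 16 r$)
$\left(-74 + x{\left(13,6 \right)}\right)^{2} = \left(-74 + 16 \cdot 13\right)^{2} = \left(-74 + 208\right)^{2} = 134^{2} = 17956$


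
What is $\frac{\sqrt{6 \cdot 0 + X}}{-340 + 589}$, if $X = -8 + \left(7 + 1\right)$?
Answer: $0$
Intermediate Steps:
$X = 0$ ($X = -8 + 8 = 0$)
$\frac{\sqrt{6 \cdot 0 + X}}{-340 + 589} = \frac{\sqrt{6 \cdot 0 + 0}}{-340 + 589} = \frac{\sqrt{0 + 0}}{249} = \sqrt{0} \cdot \frac{1}{249} = 0 \cdot \frac{1}{249} = 0$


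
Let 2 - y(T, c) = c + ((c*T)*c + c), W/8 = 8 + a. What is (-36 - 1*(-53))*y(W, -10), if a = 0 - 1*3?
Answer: -67626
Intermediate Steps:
a = -3 (a = 0 - 3 = -3)
W = 40 (W = 8*(8 - 3) = 8*5 = 40)
y(T, c) = 2 - 2*c - T*c² (y(T, c) = 2 - (c + ((c*T)*c + c)) = 2 - (c + ((T*c)*c + c)) = 2 - (c + (T*c² + c)) = 2 - (c + (c + T*c²)) = 2 - (2*c + T*c²) = 2 + (-2*c - T*c²) = 2 - 2*c - T*c²)
(-36 - 1*(-53))*y(W, -10) = (-36 - 1*(-53))*(2 - 2*(-10) - 1*40*(-10)²) = (-36 + 53)*(2 + 20 - 1*40*100) = 17*(2 + 20 - 4000) = 17*(-3978) = -67626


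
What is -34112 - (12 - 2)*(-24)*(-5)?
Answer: -35312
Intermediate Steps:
-34112 - (12 - 2)*(-24)*(-5) = -34112 - 10*(-24)*(-5) = -34112 - (-240)*(-5) = -34112 - 1*1200 = -34112 - 1200 = -35312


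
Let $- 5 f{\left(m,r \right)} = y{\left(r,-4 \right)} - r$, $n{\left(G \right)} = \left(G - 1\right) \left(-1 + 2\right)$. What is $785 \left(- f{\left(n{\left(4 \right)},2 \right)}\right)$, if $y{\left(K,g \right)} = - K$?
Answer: $-628$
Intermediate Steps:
$n{\left(G \right)} = -1 + G$ ($n{\left(G \right)} = \left(-1 + G\right) 1 = -1 + G$)
$f{\left(m,r \right)} = \frac{2 r}{5}$ ($f{\left(m,r \right)} = - \frac{- r - r}{5} = - \frac{\left(-2\right) r}{5} = \frac{2 r}{5}$)
$785 \left(- f{\left(n{\left(4 \right)},2 \right)}\right) = 785 \left(- \frac{2 \cdot 2}{5}\right) = 785 \left(\left(-1\right) \frac{4}{5}\right) = 785 \left(- \frac{4}{5}\right) = -628$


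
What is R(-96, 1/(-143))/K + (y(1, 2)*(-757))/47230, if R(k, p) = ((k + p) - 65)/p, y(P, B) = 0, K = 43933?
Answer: 23024/43933 ≈ 0.52407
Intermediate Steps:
R(k, p) = (-65 + k + p)/p
R(-96, 1/(-143))/K + (y(1, 2)*(-757))/47230 = ((-65 - 96 + 1/(-143))/(1/(-143)))/43933 + (0*(-757))/47230 = ((-65 - 96 - 1/143)/(-1/143))*(1/43933) + 0*(1/47230) = -143*(-23024/143)*(1/43933) + 0 = 23024*(1/43933) + 0 = 23024/43933 + 0 = 23024/43933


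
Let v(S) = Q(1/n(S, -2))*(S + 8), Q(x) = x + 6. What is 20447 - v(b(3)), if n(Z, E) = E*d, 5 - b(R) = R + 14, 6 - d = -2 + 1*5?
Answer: 61411/3 ≈ 20470.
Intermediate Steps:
d = 3 (d = 6 - (-2 + 1*5) = 6 - (-2 + 5) = 6 - 1*3 = 6 - 3 = 3)
b(R) = -9 - R (b(R) = 5 - (R + 14) = 5 - (14 + R) = 5 + (-14 - R) = -9 - R)
n(Z, E) = 3*E (n(Z, E) = E*3 = 3*E)
Q(x) = 6 + x
v(S) = 140/3 + 35*S/6 (v(S) = (6 + 1/(3*(-2)))*(S + 8) = (6 + 1/(-6))*(8 + S) = (6 - ⅙)*(8 + S) = 35*(8 + S)/6 = 140/3 + 35*S/6)
20447 - v(b(3)) = 20447 - (140/3 + 35*(-9 - 1*3)/6) = 20447 - (140/3 + 35*(-9 - 3)/6) = 20447 - (140/3 + (35/6)*(-12)) = 20447 - (140/3 - 70) = 20447 - 1*(-70/3) = 20447 + 70/3 = 61411/3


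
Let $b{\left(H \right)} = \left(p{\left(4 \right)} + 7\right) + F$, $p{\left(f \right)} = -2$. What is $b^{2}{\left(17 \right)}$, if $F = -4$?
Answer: $1$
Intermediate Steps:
$b{\left(H \right)} = 1$ ($b{\left(H \right)} = \left(-2 + 7\right) - 4 = 5 - 4 = 1$)
$b^{2}{\left(17 \right)} = 1^{2} = 1$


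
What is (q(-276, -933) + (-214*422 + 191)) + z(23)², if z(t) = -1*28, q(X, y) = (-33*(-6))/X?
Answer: -4109351/46 ≈ -89334.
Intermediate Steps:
q(X, y) = 198/X
z(t) = -28
(q(-276, -933) + (-214*422 + 191)) + z(23)² = (198/(-276) + (-214*422 + 191)) + (-28)² = (198*(-1/276) + (-90308 + 191)) + 784 = (-33/46 - 90117) + 784 = -4145415/46 + 784 = -4109351/46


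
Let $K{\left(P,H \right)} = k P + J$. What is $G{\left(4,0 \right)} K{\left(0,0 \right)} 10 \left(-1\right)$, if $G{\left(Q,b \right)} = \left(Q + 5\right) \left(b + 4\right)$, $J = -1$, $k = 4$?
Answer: $360$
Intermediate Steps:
$K{\left(P,H \right)} = -1 + 4 P$ ($K{\left(P,H \right)} = 4 P - 1 = -1 + 4 P$)
$G{\left(Q,b \right)} = \left(4 + b\right) \left(5 + Q\right)$ ($G{\left(Q,b \right)} = \left(5 + Q\right) \left(4 + b\right) = \left(4 + b\right) \left(5 + Q\right)$)
$G{\left(4,0 \right)} K{\left(0,0 \right)} 10 \left(-1\right) = \left(20 + 4 \cdot 4 + 5 \cdot 0 + 4 \cdot 0\right) \left(-1 + 4 \cdot 0\right) 10 \left(-1\right) = \left(20 + 16 + 0 + 0\right) \left(-1 + 0\right) 10 \left(-1\right) = 36 \left(-1\right) 10 \left(-1\right) = \left(-36\right) 10 \left(-1\right) = \left(-360\right) \left(-1\right) = 360$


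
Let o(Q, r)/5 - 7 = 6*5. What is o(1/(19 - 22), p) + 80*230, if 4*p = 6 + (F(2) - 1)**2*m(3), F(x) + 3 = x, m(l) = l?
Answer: 18585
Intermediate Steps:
F(x) = -3 + x
p = 9/2 (p = (6 + ((-3 + 2) - 1)**2*3)/4 = (6 + (-1 - 1)**2*3)/4 = (6 + (-2)**2*3)/4 = (6 + 4*3)/4 = (6 + 12)/4 = (1/4)*18 = 9/2 ≈ 4.5000)
o(Q, r) = 185 (o(Q, r) = 35 + 5*(6*5) = 35 + 5*30 = 35 + 150 = 185)
o(1/(19 - 22), p) + 80*230 = 185 + 80*230 = 185 + 18400 = 18585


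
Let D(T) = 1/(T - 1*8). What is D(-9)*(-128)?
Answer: 128/17 ≈ 7.5294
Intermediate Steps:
D(T) = 1/(-8 + T) (D(T) = 1/(T - 8) = 1/(-8 + T))
D(-9)*(-128) = -128/(-8 - 9) = -128/(-17) = -1/17*(-128) = 128/17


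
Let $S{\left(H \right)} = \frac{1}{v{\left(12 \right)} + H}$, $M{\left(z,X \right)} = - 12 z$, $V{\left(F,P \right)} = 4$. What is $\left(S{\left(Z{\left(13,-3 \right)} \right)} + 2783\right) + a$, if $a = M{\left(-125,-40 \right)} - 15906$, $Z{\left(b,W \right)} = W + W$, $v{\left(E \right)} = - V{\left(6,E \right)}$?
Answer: $- \frac{116231}{10} \approx -11623.0$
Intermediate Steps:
$v{\left(E \right)} = -4$ ($v{\left(E \right)} = \left(-1\right) 4 = -4$)
$Z{\left(b,W \right)} = 2 W$
$S{\left(H \right)} = \frac{1}{-4 + H}$
$a = -14406$ ($a = \left(-12\right) \left(-125\right) - 15906 = 1500 - 15906 = -14406$)
$\left(S{\left(Z{\left(13,-3 \right)} \right)} + 2783\right) + a = \left(\frac{1}{-4 + 2 \left(-3\right)} + 2783\right) - 14406 = \left(\frac{1}{-4 - 6} + 2783\right) - 14406 = \left(\frac{1}{-10} + 2783\right) - 14406 = \left(- \frac{1}{10} + 2783\right) - 14406 = \frac{27829}{10} - 14406 = - \frac{116231}{10}$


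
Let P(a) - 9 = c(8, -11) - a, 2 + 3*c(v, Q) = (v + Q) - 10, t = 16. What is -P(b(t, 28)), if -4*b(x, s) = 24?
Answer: -10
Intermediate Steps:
b(x, s) = -6 (b(x, s) = -¼*24 = -6)
c(v, Q) = -4 + Q/3 + v/3 (c(v, Q) = -⅔ + ((v + Q) - 10)/3 = -⅔ + ((Q + v) - 10)/3 = -⅔ + (-10 + Q + v)/3 = -⅔ + (-10/3 + Q/3 + v/3) = -4 + Q/3 + v/3)
P(a) = 4 - a (P(a) = 9 + ((-4 + (⅓)*(-11) + (⅓)*8) - a) = 9 + ((-4 - 11/3 + 8/3) - a) = 9 + (-5 - a) = 4 - a)
-P(b(t, 28)) = -(4 - 1*(-6)) = -(4 + 6) = -1*10 = -10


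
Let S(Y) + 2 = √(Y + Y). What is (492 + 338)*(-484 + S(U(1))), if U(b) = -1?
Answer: -403380 + 830*I*√2 ≈ -4.0338e+5 + 1173.8*I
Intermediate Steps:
S(Y) = -2 + √2*√Y (S(Y) = -2 + √(Y + Y) = -2 + √(2*Y) = -2 + √2*√Y)
(492 + 338)*(-484 + S(U(1))) = (492 + 338)*(-484 + (-2 + √2*√(-1))) = 830*(-484 + (-2 + √2*I)) = 830*(-484 + (-2 + I*√2)) = 830*(-486 + I*√2) = -403380 + 830*I*√2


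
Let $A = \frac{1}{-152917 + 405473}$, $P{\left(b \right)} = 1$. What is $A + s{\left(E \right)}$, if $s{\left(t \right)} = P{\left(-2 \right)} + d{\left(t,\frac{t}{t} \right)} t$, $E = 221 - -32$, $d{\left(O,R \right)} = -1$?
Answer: $- \frac{63644111}{252556} \approx -252.0$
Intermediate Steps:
$E = 253$ ($E = 221 + 32 = 253$)
$s{\left(t \right)} = 1 - t$
$A = \frac{1}{252556} \approx 3.9595 \cdot 10^{-6}$
$A + s{\left(E \right)} = \frac{1}{252556} + \left(1 - 253\right) = \frac{1}{252556} - 252 = - \frac{63644111}{252556}$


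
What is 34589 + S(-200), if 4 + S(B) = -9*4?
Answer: 34549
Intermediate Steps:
S(B) = -40 (S(B) = -4 - 9*4 = -4 - 36 = -40)
34589 + S(-200) = 34589 - 40 = 34549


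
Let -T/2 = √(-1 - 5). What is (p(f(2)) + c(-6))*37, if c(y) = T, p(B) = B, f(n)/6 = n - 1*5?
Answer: -666 - 74*I*√6 ≈ -666.0 - 181.26*I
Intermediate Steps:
f(n) = -30 + 6*n (f(n) = 6*(n - 1*5) = 6*(n - 5) = 6*(-5 + n) = -30 + 6*n)
T = -2*I*√6 (T = -2*√(-1 - 5) = -2*I*√6 ≈ -4.899*I)
c(y) = -2*I*√6
(p(f(2)) + c(-6))*37 = ((-30 + 6*2) - 2*I*√6)*37 = ((-30 + 12) - 2*I*√6)*37 = (-18 - 2*I*√6)*37 = -666 - 74*I*√6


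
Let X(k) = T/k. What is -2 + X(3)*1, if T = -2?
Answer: -8/3 ≈ -2.6667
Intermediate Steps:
X(k) = -2/k
-2 + X(3)*1 = -2 - 2/3*1 = -2 - 2/3 = -8/3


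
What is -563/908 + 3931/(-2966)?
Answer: -2619603/1346564 ≈ -1.9454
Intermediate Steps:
-563/908 + 3931/(-2966) = -563*1/908 + 3931*(-1/2966) = -563/908 - 3931/2966 = -2619603/1346564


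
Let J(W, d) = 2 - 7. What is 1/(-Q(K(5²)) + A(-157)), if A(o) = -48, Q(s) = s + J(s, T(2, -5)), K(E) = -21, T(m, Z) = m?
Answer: -1/22 ≈ -0.045455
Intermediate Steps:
J(W, d) = -5
Q(s) = -5 + s (Q(s) = s - 5 = -5 + s)
1/(-Q(K(5²)) + A(-157)) = 1/(-(-5 - 21) - 48) = 1/(-1*(-26) - 48) = 1/(26 - 48) = 1/(-22) = -1/22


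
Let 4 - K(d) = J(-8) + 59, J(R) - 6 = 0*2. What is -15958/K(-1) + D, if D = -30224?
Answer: -1827706/61 ≈ -29962.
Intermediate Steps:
J(R) = 6 (J(R) = 6 + 0*2 = 6 + 0 = 6)
K(d) = -61 (K(d) = 4 - (6 + 59) = 4 - 1*65 = 4 - 65 = -61)
-15958/K(-1) + D = -15958/(-61) - 30224 = -15958*(-1/61) - 30224 = 15958/61 - 30224 = -1827706/61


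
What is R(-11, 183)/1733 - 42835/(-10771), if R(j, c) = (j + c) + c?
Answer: 78056760/18666143 ≈ 4.1817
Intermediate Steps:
R(j, c) = j + 2*c (R(j, c) = (c + j) + c = j + 2*c)
R(-11, 183)/1733 - 42835/(-10771) = (-11 + 2*183)/1733 - 42835/(-10771) = (-11 + 366)*(1/1733) - 42835*(-1/10771) = 355*(1/1733) + 42835/10771 = 355/1733 + 42835/10771 = 78056760/18666143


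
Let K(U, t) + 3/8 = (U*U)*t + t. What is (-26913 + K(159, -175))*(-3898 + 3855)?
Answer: 1531234601/8 ≈ 1.9140e+8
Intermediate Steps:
K(U, t) = -3/8 + t + t*U² (K(U, t) = -3/8 + ((U*U)*t + t) = -3/8 + (U²*t + t) = -3/8 + (t*U² + t) = -3/8 + (t + t*U²) = -3/8 + t + t*U²)
(-26913 + K(159, -175))*(-3898 + 3855) = (-26913 + (-3/8 - 175 - 175*159²))*(-3898 + 3855) = (-26913 + (-3/8 - 175 - 175*25281))*(-43) = (-26913 + (-3/8 - 175 - 4424175))*(-43) = (-26913 - 35394803/8)*(-43) = -35610107/8*(-43) = 1531234601/8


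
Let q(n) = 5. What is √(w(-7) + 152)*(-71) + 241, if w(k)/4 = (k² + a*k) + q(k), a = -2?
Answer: 241 - 142*√106 ≈ -1221.0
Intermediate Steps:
w(k) = 20 - 8*k + 4*k² (w(k) = 4*((k² - 2*k) + 5) = 4*(5 + k² - 2*k) = 20 - 8*k + 4*k²)
√(w(-7) + 152)*(-71) + 241 = √((20 - 8*(-7) + 4*(-7)²) + 152)*(-71) + 241 = √((20 + 56 + 4*49) + 152)*(-71) + 241 = √((20 + 56 + 196) + 152)*(-71) + 241 = √(272 + 152)*(-71) + 241 = √424*(-71) + 241 = (2*√106)*(-71) + 241 = -142*√106 + 241 = 241 - 142*√106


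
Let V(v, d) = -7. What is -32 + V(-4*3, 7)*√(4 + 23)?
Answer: -32 - 21*√3 ≈ -68.373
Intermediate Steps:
-32 + V(-4*3, 7)*√(4 + 23) = -32 - 7*√(4 + 23) = -32 - 21*√3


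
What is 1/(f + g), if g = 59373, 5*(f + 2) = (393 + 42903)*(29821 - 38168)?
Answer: -5/361094857 ≈ -1.3847e-8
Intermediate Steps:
f = -361391722/5 (f = -2 + ((393 + 42903)*(29821 - 38168))/5 = -2 + (43296*(-8347))/5 = -2 + (⅕)*(-361391712) = -2 - 361391712/5 = -361391722/5 ≈ -7.2278e+7)
1/(f + g) = 1/(-361391722/5 + 59373) = 1/(-361094857/5) = -5/361094857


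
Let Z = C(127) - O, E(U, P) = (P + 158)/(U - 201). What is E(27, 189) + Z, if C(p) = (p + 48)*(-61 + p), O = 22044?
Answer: -1826303/174 ≈ -10496.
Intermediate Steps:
E(U, P) = (158 + P)/(-201 + U)
C(p) = (-61 + p)*(48 + p) (C(p) = (48 + p)*(-61 + p) = (-61 + p)*(48 + p))
Z = -10494 (Z = (-2928 + 127² - 13*127) - 1*22044 = (-2928 + 16129 - 1651) - 22044 = 11550 - 22044 = -10494)
E(27, 189) + Z = (158 + 189)/(-201 + 27) - 10494 = 347/(-174) - 10494 = -1/174*347 - 10494 = -347/174 - 10494 = -1826303/174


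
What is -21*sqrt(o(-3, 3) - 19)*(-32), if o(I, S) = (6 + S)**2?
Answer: 672*sqrt(62) ≈ 5291.3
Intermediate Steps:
-21*sqrt(o(-3, 3) - 19)*(-32) = -21*sqrt((6 + 3)**2 - 19)*(-32) = -21*sqrt(9**2 - 19)*(-32) = -21*sqrt(81 - 19)*(-32) = -21*sqrt(62)*(-32) = 672*sqrt(62)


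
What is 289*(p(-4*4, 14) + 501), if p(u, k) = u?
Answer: 140165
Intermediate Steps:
289*(p(-4*4, 14) + 501) = 289*(-4*4 + 501) = 289*(-16 + 501) = 289*485 = 140165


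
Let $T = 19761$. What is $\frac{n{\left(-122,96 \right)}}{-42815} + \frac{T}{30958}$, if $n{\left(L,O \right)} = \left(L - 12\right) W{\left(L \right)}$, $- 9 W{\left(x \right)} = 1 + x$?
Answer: $\frac{8116557947}{11929200930} \approx 0.68039$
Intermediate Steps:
$W{\left(x \right)} = - \frac{1}{9} - \frac{x}{9}$ ($W{\left(x \right)} = - \frac{1 + x}{9} = - \frac{1}{9} - \frac{x}{9}$)
$n{\left(L,O \right)} = \left(-12 + L\right) \left(- \frac{1}{9} - \frac{L}{9}\right)$ ($n{\left(L,O \right)} = \left(L - 12\right) \left(- \frac{1}{9} - \frac{L}{9}\right) = \left(-12 + L\right) \left(- \frac{1}{9} - \frac{L}{9}\right)$)
$\frac{n{\left(-122,96 \right)}}{-42815} + \frac{T}{30958} = \frac{\left(- \frac{1}{9}\right) \left(1 - 122\right) \left(-12 - 122\right)}{-42815} + \frac{19761}{30958} = \left(- \frac{1}{9}\right) \left(-121\right) \left(-134\right) \left(- \frac{1}{42815}\right) + 19761 \cdot \frac{1}{30958} = \left(- \frac{16214}{9}\right) \left(- \frac{1}{42815}\right) + \frac{19761}{30958} = \frac{16214}{385335} + \frac{19761}{30958} = \frac{8116557947}{11929200930}$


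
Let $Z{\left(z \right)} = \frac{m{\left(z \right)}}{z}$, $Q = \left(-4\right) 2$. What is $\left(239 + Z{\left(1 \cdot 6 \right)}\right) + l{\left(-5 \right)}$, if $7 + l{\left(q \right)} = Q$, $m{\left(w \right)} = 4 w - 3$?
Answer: $\frac{455}{2} \approx 227.5$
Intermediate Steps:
$m{\left(w \right)} = -3 + 4 w$
$Q = -8$
$l{\left(q \right)} = -15$ ($l{\left(q \right)} = -7 - 8 = -15$)
$Z{\left(z \right)} = \frac{-3 + 4 z}{z}$
$\left(239 + Z{\left(1 \cdot 6 \right)}\right) + l{\left(-5 \right)} = \left(239 + \left(4 - \frac{3}{1 \cdot 6}\right)\right) - 15 = \left(239 + \left(4 - \frac{3}{6}\right)\right) - 15 = \left(239 + \left(4 - \frac{1}{2}\right)\right) - 15 = \left(239 + \frac{7}{2}\right) - 15 = \frac{485}{2} - 15 = \frac{455}{2}$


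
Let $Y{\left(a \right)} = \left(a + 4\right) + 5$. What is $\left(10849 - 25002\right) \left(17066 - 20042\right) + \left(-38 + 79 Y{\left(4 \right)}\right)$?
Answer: $42120317$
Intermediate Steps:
$Y{\left(a \right)} = 9 + a$ ($Y{\left(a \right)} = \left(4 + a\right) + 5 = 9 + a$)
$\left(10849 - 25002\right) \left(17066 - 20042\right) + \left(-38 + 79 Y{\left(4 \right)}\right) = \left(10849 - 25002\right) \left(17066 - 20042\right) - \left(38 - 79 \left(9 + 4\right)\right) = \left(-14153\right) \left(-2976\right) + \left(-38 + 79 \cdot 13\right) = 42119328 + \left(-38 + 1027\right) = 42119328 + 989 = 42120317$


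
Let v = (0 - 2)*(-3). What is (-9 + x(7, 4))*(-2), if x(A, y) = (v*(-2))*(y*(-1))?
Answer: -78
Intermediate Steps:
v = 6 (v = -2*(-3) = 6)
x(A, y) = 12*y (x(A, y) = (6*(-2))*(y*(-1)) = -(-12)*y = 12*y)
(-9 + x(7, 4))*(-2) = (-9 + 12*4)*(-2) = (-9 + 48)*(-2) = 39*(-2) = -78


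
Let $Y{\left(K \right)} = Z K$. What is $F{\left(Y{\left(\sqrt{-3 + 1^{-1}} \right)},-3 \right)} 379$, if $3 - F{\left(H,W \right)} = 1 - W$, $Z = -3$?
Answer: $-379$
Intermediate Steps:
$Y{\left(K \right)} = - 3 K$
$F{\left(H,W \right)} = 2 + W$ ($F{\left(H,W \right)} = 3 - \left(1 - W\right) = 3 + \left(-1 + W\right) = 2 + W$)
$F{\left(Y{\left(\sqrt{-3 + 1^{-1}} \right)},-3 \right)} 379 = \left(2 - 3\right) 379 = \left(-1\right) 379 = -379$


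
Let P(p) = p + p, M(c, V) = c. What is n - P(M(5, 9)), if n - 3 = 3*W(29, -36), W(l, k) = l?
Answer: 80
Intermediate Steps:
n = 90 (n = 3 + 3*29 = 3 + 87 = 90)
P(p) = 2*p
n - P(M(5, 9)) = 90 - 2*5 = 90 - 1*10 = 90 - 10 = 80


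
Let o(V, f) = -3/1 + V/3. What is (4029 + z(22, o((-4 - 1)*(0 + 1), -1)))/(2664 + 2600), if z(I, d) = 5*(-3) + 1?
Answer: 4015/5264 ≈ 0.76273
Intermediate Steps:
o(V, f) = -3 + V/3 (o(V, f) = -3*1 + V*(1/3) = -3 + V/3)
z(I, d) = -14 (z(I, d) = -15 + 1 = -14)
(4029 + z(22, o((-4 - 1)*(0 + 1), -1)))/(2664 + 2600) = (4029 - 14)/(2664 + 2600) = 4015/5264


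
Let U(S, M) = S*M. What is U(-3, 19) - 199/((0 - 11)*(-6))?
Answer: -3961/66 ≈ -60.015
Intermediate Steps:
U(S, M) = M*S
U(-3, 19) - 199/((0 - 11)*(-6)) = 19*(-3) - 199/((0 - 11)*(-6)) = -57 - 199/(-11*(-6)) = -57 - 199/66 = -3961/66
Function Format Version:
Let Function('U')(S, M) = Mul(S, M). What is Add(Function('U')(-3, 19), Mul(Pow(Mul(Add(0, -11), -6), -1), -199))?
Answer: Rational(-3961, 66) ≈ -60.015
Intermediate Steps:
Function('U')(S, M) = Mul(M, S)
Add(Function('U')(-3, 19), Mul(Pow(Mul(Add(0, -11), -6), -1), -199)) = Add(Mul(19, -3), Mul(Pow(Mul(Add(0, -11), -6), -1), -199)) = Add(-57, Mul(Pow(Mul(-11, -6), -1), -199)) = Add(-57, Mul(Pow(66, -1), -199)) = Add(-57, Mul(Rational(1, 66), -199)) = Add(-57, Rational(-199, 66)) = Rational(-3961, 66)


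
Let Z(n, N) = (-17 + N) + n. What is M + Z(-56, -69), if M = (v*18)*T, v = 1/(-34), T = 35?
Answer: -2729/17 ≈ -160.53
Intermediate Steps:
v = -1/34 ≈ -0.029412
Z(n, N) = -17 + N + n
M = -315/17 (M = -1/34*18*35 = -9/17*35 = -315/17 ≈ -18.529)
M + Z(-56, -69) = -315/17 + (-17 - 69 - 56) = -315/17 - 142 = -2729/17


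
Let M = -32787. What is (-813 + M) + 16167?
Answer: -17433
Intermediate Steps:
(-813 + M) + 16167 = (-813 - 32787) + 16167 = -33600 + 16167 = -17433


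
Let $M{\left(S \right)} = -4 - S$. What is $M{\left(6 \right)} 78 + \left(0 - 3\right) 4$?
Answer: $-792$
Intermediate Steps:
$M{\left(6 \right)} 78 + \left(0 - 3\right) 4 = \left(-4 - 6\right) 78 + \left(0 - 3\right) 4 = \left(-4 - 6\right) 78 - 12 = \left(-10\right) 78 - 12 = -780 - 12 = -792$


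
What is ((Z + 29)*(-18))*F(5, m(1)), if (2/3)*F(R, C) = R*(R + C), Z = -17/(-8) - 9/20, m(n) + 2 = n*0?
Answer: -99387/8 ≈ -12423.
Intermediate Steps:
m(n) = -2 (m(n) = -2 + n*0 = -2 + 0 = -2)
Z = 67/40 (Z = -17*(-⅛) - 9*1/20 = 17/8 - 9/20 = 67/40 ≈ 1.6750)
F(R, C) = 3*R*(C + R)/2 (F(R, C) = 3*(R*(R + C))/2 = 3*(R*(C + R))/2 = 3*R*(C + R)/2)
((Z + 29)*(-18))*F(5, m(1)) = ((67/40 + 29)*(-18))*((3/2)*5*(-2 + 5)) = ((1227/40)*(-18))*((3/2)*5*3) = -11043/20*45/2 = -99387/8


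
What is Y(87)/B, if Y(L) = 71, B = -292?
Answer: -71/292 ≈ -0.24315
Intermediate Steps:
Y(87)/B = 71/(-292) = 71*(-1/292) = -71/292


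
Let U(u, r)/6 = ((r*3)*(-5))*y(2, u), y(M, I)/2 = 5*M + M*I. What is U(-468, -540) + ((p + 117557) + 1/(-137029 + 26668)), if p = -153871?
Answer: -9937292248555/110361 ≈ -9.0044e+7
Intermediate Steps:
y(M, I) = 10*M + 2*I*M (y(M, I) = 2*(5*M + M*I) = 2*(5*M + I*M) = 10*M + 2*I*M)
U(u, r) = -90*r*(20 + 4*u) (U(u, r) = 6*(((r*3)*(-5))*(2*2*(5 + u))) = 6*(((3*r)*(-5))*(20 + 4*u)) = 6*((-15*r)*(20 + 4*u)) = 6*(-15*r*(20 + 4*u)) = -90*r*(20 + 4*u))
U(-468, -540) + ((p + 117557) + 1/(-137029 + 26668)) = -360*(-540)*(5 - 468) + ((-153871 + 117557) + 1/(-137029 + 26668)) = -360*(-540)*(-463) + (-36314 + 1/(-110361)) = -90007200 + (-36314 - 1/110361) = -90007200 - 4007649355/110361 = -9937292248555/110361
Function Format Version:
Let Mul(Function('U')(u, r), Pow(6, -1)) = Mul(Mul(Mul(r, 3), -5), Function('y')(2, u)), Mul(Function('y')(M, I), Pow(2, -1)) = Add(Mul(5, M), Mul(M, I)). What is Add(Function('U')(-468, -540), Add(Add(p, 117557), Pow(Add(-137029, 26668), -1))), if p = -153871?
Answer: Rational(-9937292248555, 110361) ≈ -9.0044e+7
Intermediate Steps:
Function('y')(M, I) = Add(Mul(10, M), Mul(2, I, M)) (Function('y')(M, I) = Mul(2, Add(Mul(5, M), Mul(M, I))) = Mul(2, Add(Mul(5, M), Mul(I, M))) = Add(Mul(10, M), Mul(2, I, M)))
Function('U')(u, r) = Mul(-90, r, Add(20, Mul(4, u))) (Function('U')(u, r) = Mul(6, Mul(Mul(Mul(r, 3), -5), Mul(2, 2, Add(5, u)))) = Mul(6, Mul(Mul(Mul(3, r), -5), Add(20, Mul(4, u)))) = Mul(6, Mul(Mul(-15, r), Add(20, Mul(4, u)))) = Mul(6, Mul(-15, r, Add(20, Mul(4, u)))) = Mul(-90, r, Add(20, Mul(4, u))))
Add(Function('U')(-468, -540), Add(Add(p, 117557), Pow(Add(-137029, 26668), -1))) = Add(Mul(-360, -540, Add(5, -468)), Add(Add(-153871, 117557), Pow(Add(-137029, 26668), -1))) = Add(Mul(-360, -540, -463), Add(-36314, Pow(-110361, -1))) = Add(-90007200, Add(-36314, Rational(-1, 110361))) = Add(-90007200, Rational(-4007649355, 110361)) = Rational(-9937292248555, 110361)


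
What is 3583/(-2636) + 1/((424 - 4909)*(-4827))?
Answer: -77568704749/57067014420 ≈ -1.3593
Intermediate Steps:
3583/(-2636) + 1/((424 - 4909)*(-4827)) = 3583*(-1/2636) - 1/4827/(-4485) = -3583/2636 - 1/4485*(-1/4827) = -3583/2636 + 1/21649095 = -77568704749/57067014420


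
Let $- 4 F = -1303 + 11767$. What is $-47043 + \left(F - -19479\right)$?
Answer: $-30180$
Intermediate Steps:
$F = -2616$ ($F = - \frac{-1303 + 11767}{4} = \left(- \frac{1}{4}\right) 10464 = -2616$)
$-47043 + \left(F - -19479\right) = -47043 - -16863 = -47043 + \left(-2616 + 19479\right) = -47043 + 16863 = -30180$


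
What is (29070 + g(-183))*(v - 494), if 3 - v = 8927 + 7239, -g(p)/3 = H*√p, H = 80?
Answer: -484218990 + 3997680*I*√183 ≈ -4.8422e+8 + 5.408e+7*I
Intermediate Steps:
g(p) = -240*√p
v = -16163 (v = 3 - (8927 + 7239) = 3 - 1*16166 = 3 - 16166 = -16163)
(29070 + g(-183))*(v - 494) = (29070 - 240*I*√183)*(-16163 - 494) = (29070 - 240*I*√183)*(-16657) = -484218990 + 3997680*I*√183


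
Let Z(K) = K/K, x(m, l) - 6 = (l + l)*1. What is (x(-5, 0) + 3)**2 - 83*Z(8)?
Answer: -2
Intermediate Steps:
x(m, l) = 6 + 2*l (x(m, l) = 6 + (l + l)*1 = 6 + (2*l)*1 = 6 + 2*l)
Z(K) = 1
(x(-5, 0) + 3)**2 - 83*Z(8) = ((6 + 2*0) + 3)**2 - 83*1 = ((6 + 0) + 3)**2 - 83 = (6 + 3)**2 - 83 = 9**2 - 83 = 81 - 83 = -2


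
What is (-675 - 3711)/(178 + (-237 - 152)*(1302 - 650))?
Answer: 2193/126725 ≈ 0.017305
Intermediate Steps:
(-675 - 3711)/(178 + (-237 - 152)*(1302 - 650)) = -4386/(178 - 389*652) = -4386/(178 - 253628) = -4386/(-253450) = -4386*(-1/253450) = 2193/126725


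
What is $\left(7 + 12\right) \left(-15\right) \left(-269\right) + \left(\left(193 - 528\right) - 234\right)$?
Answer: $76096$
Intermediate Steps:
$\left(7 + 12\right) \left(-15\right) \left(-269\right) + \left(\left(193 - 528\right) - 234\right) = 19 \left(-15\right) \left(-269\right) - 569 = \left(-285\right) \left(-269\right) - 569 = 76665 - 569 = 76096$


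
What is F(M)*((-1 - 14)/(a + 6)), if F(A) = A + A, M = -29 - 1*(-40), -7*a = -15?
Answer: -770/19 ≈ -40.526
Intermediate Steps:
a = 15/7 (a = -1/7*(-15) = 15/7 ≈ 2.1429)
M = 11 (M = -29 + 40 = 11)
F(A) = 2*A
F(M)*((-1 - 14)/(a + 6)) = (2*11)*((-1 - 14)/(15/7 + 6)) = 22*(-15/57/7) = 22*(-15*7/57) = 22*(-35/19) = -770/19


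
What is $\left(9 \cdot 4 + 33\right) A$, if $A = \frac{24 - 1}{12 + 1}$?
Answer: $\frac{1587}{13} \approx 122.08$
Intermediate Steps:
$A = \frac{23}{13} \approx 1.7692$
$\left(9 \cdot 4 + 33\right) A = \left(9 \cdot 4 + 33\right) \frac{23}{13} = \left(36 + 33\right) \frac{23}{13} = 69 \cdot \frac{23}{13} = \frac{1587}{13}$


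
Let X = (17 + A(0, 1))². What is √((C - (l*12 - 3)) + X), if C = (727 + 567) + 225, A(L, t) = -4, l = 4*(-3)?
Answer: √1835 ≈ 42.837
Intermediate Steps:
l = -12
C = 1519 (C = 1294 + 225 = 1519)
X = 169 (X = (17 - 4)² = 13² = 169)
√((C - (l*12 - 3)) + X) = √((1519 - (-12*12 - 3)) + 169) = √((1519 - (-144 - 3)) + 169) = √((1519 - 1*(-147)) + 169) = √((1519 + 147) + 169) = √(1666 + 169) = √1835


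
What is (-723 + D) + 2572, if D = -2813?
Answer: -964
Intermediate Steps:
(-723 + D) + 2572 = (-723 - 2813) + 2572 = -3536 + 2572 = -964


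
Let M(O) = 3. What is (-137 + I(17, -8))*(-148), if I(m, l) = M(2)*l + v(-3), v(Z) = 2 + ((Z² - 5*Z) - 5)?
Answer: 20720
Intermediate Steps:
v(Z) = -3 + Z² - 5*Z (v(Z) = 2 + (-5 + Z² - 5*Z) = -3 + Z² - 5*Z)
I(m, l) = 21 + 3*l (I(m, l) = 3*l + (-3 + (-3)² - 5*(-3)) = 3*l + (-3 + 9 + 15) = 3*l + 21 = 21 + 3*l)
(-137 + I(17, -8))*(-148) = (-137 + (21 + 3*(-8)))*(-148) = (-137 + (21 - 24))*(-148) = (-137 - 3)*(-148) = -140*(-148) = 20720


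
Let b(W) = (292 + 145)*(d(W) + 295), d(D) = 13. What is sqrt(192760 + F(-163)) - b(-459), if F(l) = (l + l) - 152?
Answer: -134596 + sqrt(192282) ≈ -1.3416e+5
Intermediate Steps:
F(l) = -152 + 2*l (F(l) = 2*l - 152 = -152 + 2*l)
b(W) = 134596 (b(W) = (292 + 145)*(13 + 295) = 437*308 = 134596)
sqrt(192760 + F(-163)) - b(-459) = sqrt(192760 + (-152 + 2*(-163))) - 1*134596 = sqrt(192760 + (-152 - 326)) - 134596 = sqrt(192760 - 478) - 134596 = sqrt(192282) - 134596 = -134596 + sqrt(192282)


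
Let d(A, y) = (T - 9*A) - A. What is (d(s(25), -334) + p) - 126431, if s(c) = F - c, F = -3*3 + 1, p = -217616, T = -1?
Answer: -343718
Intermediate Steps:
F = -8 (F = -9 + 1 = -8)
s(c) = -8 - c
d(A, y) = -1 - 10*A (d(A, y) = (-1 - 9*A) - A = -1 - 10*A)
(d(s(25), -334) + p) - 126431 = ((-1 - 10*(-8 - 1*25)) - 217616) - 126431 = ((-1 - 10*(-8 - 25)) - 217616) - 126431 = ((-1 - 10*(-33)) - 217616) - 126431 = ((-1 + 330) - 217616) - 126431 = (329 - 217616) - 126431 = -217287 - 126431 = -343718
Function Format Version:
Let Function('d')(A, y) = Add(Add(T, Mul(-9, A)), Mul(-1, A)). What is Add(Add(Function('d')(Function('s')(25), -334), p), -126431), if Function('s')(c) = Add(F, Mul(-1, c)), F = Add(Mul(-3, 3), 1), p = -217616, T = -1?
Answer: -343718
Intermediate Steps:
F = -8 (F = Add(-9, 1) = -8)
Function('s')(c) = Add(-8, Mul(-1, c))
Function('d')(A, y) = Add(-1, Mul(-10, A)) (Function('d')(A, y) = Add(Add(-1, Mul(-9, A)), Mul(-1, A)) = Add(-1, Mul(-10, A)))
Add(Add(Function('d')(Function('s')(25), -334), p), -126431) = Add(Add(Add(-1, Mul(-10, Add(-8, Mul(-1, 25)))), -217616), -126431) = Add(Add(Add(-1, Mul(-10, Add(-8, -25))), -217616), -126431) = Add(Add(Add(-1, Mul(-10, -33)), -217616), -126431) = Add(Add(Add(-1, 330), -217616), -126431) = Add(Add(329, -217616), -126431) = Add(-217287, -126431) = -343718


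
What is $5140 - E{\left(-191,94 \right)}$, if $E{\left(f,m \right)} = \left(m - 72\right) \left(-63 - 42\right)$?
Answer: $7450$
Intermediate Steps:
$E{\left(f,m \right)} = 7560 - 105 m$ ($E{\left(f,m \right)} = \left(-72 + m\right) \left(-105\right) = 7560 - 105 m$)
$5140 - E{\left(-191,94 \right)} = 5140 - \left(7560 - 9870\right) = 5140 - -2310 = 5140 + 2310 = 7450$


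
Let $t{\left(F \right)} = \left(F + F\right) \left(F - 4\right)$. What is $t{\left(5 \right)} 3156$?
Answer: $31560$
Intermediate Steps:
$t{\left(F \right)} = 2 F \left(-4 + F\right)$
$t{\left(5 \right)} 3156 = 2 \cdot 5 \left(-4 + 5\right) 3156 = 2 \cdot 5 \cdot 1 \cdot 3156 = 10 \cdot 3156 = 31560$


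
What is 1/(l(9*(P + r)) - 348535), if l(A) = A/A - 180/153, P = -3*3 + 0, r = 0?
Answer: -17/5925098 ≈ -2.8692e-6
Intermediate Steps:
P = -9 (P = -9 + 0 = -9)
l(A) = -3/17 (l(A) = 1 - 180*1/153 = 1 - 20/17 = -3/17)
1/(l(9*(P + r)) - 348535) = 1/(-3/17 - 348535) = 1/(-5925098/17) = -17/5925098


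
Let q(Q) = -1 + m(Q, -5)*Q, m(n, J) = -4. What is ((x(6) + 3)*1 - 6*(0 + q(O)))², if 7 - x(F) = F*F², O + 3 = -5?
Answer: 153664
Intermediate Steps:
O = -8 (O = -3 - 5 = -8)
q(Q) = -1 - 4*Q
x(F) = 7 - F³ (x(F) = 7 - F*F² = 7 - F³)
((x(6) + 3)*1 - 6*(0 + q(O)))² = (((7 - 1*6³) + 3)*1 - 6*(0 + (-1 - 4*(-8))))² = (((7 - 1*216) + 3)*1 - 6*(0 + (-1 + 32)))² = (((7 - 216) + 3)*1 - 6*(0 + 31))² = ((-209 + 3)*1 - 6*31)² = (-206*1 - 186)² = (-206 - 186)² = (-392)² = 153664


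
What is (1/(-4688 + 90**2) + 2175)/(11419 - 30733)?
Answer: -7421101/65899368 ≈ -0.11261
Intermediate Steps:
(1/(-4688 + 90**2) + 2175)/(11419 - 30733) = (1/(-4688 + 8100) + 2175)/(-19314) = (1/3412 + 2175)*(-1/19314) = (7421101/3412)*(-1/19314) = -7421101/65899368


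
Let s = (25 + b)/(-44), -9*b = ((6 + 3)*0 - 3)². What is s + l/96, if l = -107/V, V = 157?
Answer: -91609/165792 ≈ -0.55255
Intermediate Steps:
b = -1 (b = -((6 + 3)*0 - 3)²/9 = -(9*0 - 3)²/9 = -(0 - 3)²/9 = -⅑*(-3)² = -⅑*9 = -1)
l = -107/157 ≈ -0.68153
s = -6/11 (s = (25 - 1)/(-44) = 24*(-1/44) = -6/11 ≈ -0.54545)
s + l/96 = -6/11 - 107/157/96 = -6/11 + (1/96)*(-107/157) = -6/11 - 107/15072 = -91609/165792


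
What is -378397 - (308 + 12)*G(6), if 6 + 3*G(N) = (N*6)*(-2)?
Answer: -370077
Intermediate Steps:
G(N) = -2 - 4*N (G(N) = -2 + ((N*6)*(-2))/3 = -2 + ((6*N)*(-2))/3 = -2 + (-12*N)/3 = -2 - 4*N)
-378397 - (308 + 12)*G(6) = -378397 - (308 + 12)*(-2 - 4*6) = -378397 - 320*(-2 - 24) = -378397 - 320*(-26) = -378397 - 1*(-8320) = -378397 + 8320 = -370077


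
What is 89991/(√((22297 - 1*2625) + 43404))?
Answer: 89991*√15769/31538 ≈ 358.32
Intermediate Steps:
89991/(√((22297 - 1*2625) + 43404)) = 89991/(√((22297 - 2625) + 43404)) = 89991/(√(19672 + 43404)) = 89991/(√63076) = 89991/((2*√15769)) = 89991*(√15769/31538) = 89991*√15769/31538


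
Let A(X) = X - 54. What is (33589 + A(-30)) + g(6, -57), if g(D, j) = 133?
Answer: 33638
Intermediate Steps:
A(X) = -54 + X
(33589 + A(-30)) + g(6, -57) = (33589 + (-54 - 30)) + 133 = (33589 - 84) + 133 = 33505 + 133 = 33638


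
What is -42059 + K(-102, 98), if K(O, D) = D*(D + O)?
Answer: -42451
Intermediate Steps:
-42059 + K(-102, 98) = -42059 + 98*(98 - 102) = -42059 + 98*(-4) = -42059 - 392 = -42451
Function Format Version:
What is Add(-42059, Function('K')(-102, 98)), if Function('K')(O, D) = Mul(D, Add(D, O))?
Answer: -42451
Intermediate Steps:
Add(-42059, Function('K')(-102, 98)) = Add(-42059, Mul(98, Add(98, -102))) = Add(-42059, Mul(98, -4)) = Add(-42059, -392) = -42451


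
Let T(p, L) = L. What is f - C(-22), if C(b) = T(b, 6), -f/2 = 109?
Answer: -224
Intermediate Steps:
f = -218 (f = -2*109 = -218)
C(b) = 6
f - C(-22) = -218 - 1*6 = -218 - 6 = -224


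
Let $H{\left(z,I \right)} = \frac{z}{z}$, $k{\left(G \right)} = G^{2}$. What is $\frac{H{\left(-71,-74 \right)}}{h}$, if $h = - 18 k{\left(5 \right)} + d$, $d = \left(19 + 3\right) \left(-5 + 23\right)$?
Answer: $- \frac{1}{54} \approx -0.018519$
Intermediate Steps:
$d = 396$ ($d = 22 \cdot 18 = 396$)
$H{\left(z,I \right)} = 1$
$h = -54$ ($h = - 18 \cdot 5^{2} + 396 = \left(-18\right) 25 + 396 = -450 + 396 = -54$)
$\frac{H{\left(-71,-74 \right)}}{h} = 1 \frac{1}{-54} = 1 \left(- \frac{1}{54}\right) = - \frac{1}{54}$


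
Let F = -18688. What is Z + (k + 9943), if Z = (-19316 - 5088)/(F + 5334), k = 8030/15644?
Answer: 519420225041/52227494 ≈ 9945.3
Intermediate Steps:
k = 4015/7822 (k = 8030*(1/15644) = 4015/7822 ≈ 0.51330)
Z = 12202/6677 (Z = (-19316 - 5088)/(-18688 + 5334) = -24404/(-13354) = -24404*(-1/13354) = 12202/6677 ≈ 1.8275)
Z + (k + 9943) = 12202/6677 + (4015/7822 + 9943) = 12202/6677 + 77778161/7822 = 519420225041/52227494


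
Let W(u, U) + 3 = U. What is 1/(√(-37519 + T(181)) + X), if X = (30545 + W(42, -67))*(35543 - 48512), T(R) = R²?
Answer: -131743425/52068990092193461 - I*√4758/156206970276580383 ≈ -2.5302e-9 - 4.4158e-16*I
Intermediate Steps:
W(u, U) = -3 + U
X = -395230275 (X = (30545 + (-3 - 67))*(35543 - 48512) = (30545 - 70)*(-12969) = 30475*(-12969) = -395230275)
1/(√(-37519 + T(181)) + X) = 1/(√(-37519 + 181²) - 395230275) = 1/(√(-37519 + 32761) - 395230275) = 1/(√(-4758) - 395230275) = 1/(I*√4758 - 395230275) = 1/(-395230275 + I*√4758)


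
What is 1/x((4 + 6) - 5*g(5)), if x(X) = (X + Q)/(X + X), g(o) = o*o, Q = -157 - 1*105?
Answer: 230/377 ≈ 0.61008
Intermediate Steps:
Q = -262 (Q = -157 - 105 = -262)
g(o) = o²
x(X) = (-262 + X)/(2*X) (x(X) = (X - 262)/(X + X) = (-262 + X)/((2*X)) = (-262 + X)*(1/(2*X)) = (-262 + X)/(2*X))
1/x((4 + 6) - 5*g(5)) = 1/((-262 + ((4 + 6) - 5*5²))/(2*((4 + 6) - 5*5²))) = 1/((-262 + (10 - 5*25))/(2*(10 - 5*25))) = 1/((-262 + (10 - 125))/(2*(10 - 125))) = 1/((½)*(-262 - 115)/(-115)) = 1/((½)*(-1/115)*(-377)) = 1/(377/230) = 230/377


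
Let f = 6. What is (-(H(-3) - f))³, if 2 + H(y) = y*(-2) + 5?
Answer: -27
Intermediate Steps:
H(y) = 3 - 2*y (H(y) = -2 + (y*(-2) + 5) = -2 + (-2*y + 5) = -2 + (5 - 2*y) = 3 - 2*y)
(-(H(-3) - f))³ = (-((3 - 2*(-3)) - 1*6))³ = (-((3 + 6) - 6))³ = (-(9 - 6))³ = (-1*3)³ = (-3)³ = -27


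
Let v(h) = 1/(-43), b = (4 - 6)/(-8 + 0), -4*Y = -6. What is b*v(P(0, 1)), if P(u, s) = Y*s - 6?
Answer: -1/172 ≈ -0.0058140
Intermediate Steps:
Y = 3/2 (Y = -1/4*(-6) = 3/2 ≈ 1.5000)
b = 1/4 (b = -2/(-8) = -2*(-1/8) = 1/4 ≈ 0.25000)
P(u, s) = -6 + 3*s/2 (P(u, s) = 3*s/2 - 6 = -6 + 3*s/2)
v(h) = -1/43
b*v(P(0, 1)) = (1/4)*(-1/43) = -1/172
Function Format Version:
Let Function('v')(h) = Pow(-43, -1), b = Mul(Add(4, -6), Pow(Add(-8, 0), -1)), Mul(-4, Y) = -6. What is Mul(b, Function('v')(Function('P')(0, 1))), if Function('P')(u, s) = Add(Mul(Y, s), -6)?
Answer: Rational(-1, 172) ≈ -0.0058140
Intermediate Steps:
Y = Rational(3, 2) (Y = Mul(Rational(-1, 4), -6) = Rational(3, 2) ≈ 1.5000)
b = Rational(1, 4) (b = Mul(-2, Pow(-8, -1)) = Mul(-2, Rational(-1, 8)) = Rational(1, 4) ≈ 0.25000)
Function('P')(u, s) = Add(-6, Mul(Rational(3, 2), s)) (Function('P')(u, s) = Add(Mul(Rational(3, 2), s), -6) = Add(-6, Mul(Rational(3, 2), s)))
Function('v')(h) = Rational(-1, 43)
Mul(b, Function('v')(Function('P')(0, 1))) = Mul(Rational(1, 4), Rational(-1, 43)) = Rational(-1, 172)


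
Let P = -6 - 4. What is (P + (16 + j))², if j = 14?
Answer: 400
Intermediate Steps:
P = -10
(P + (16 + j))² = (-10 + (16 + 14))² = (-10 + 30)² = 20² = 400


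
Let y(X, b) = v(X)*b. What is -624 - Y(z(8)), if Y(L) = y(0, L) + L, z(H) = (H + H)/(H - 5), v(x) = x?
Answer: -1888/3 ≈ -629.33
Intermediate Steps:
z(H) = 2*H/(-5 + H) (z(H) = (2*H)/(-5 + H) = 2*H/(-5 + H))
y(X, b) = X*b
Y(L) = L (Y(L) = 0*L + L = 0 + L = L)
-624 - Y(z(8)) = -624 - 2*8/(-5 + 8) = -624 - 2*8/3 = -624 - 1*16/3 = -624 - 16/3 = -1888/3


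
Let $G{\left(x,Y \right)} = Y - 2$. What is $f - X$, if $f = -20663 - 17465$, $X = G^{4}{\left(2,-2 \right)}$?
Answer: $-38384$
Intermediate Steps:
$G{\left(x,Y \right)} = -2 + Y$ ($G{\left(x,Y \right)} = Y - 2 = -2 + Y$)
$X = 256$ ($X = \left(-2 - 2\right)^{4} = \left(-4\right)^{4} = 256$)
$f = -38128$
$f - X = -38128 - 256 = -38384$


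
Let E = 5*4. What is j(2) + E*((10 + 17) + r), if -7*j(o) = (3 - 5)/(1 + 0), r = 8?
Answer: 4902/7 ≈ 700.29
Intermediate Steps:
E = 20
j(o) = 2/7 (j(o) = -(3 - 5)/(7*(1 + 0)) = -(-2)/(7*1) = -(-2)/7 = -⅐*(-2) = 2/7)
j(2) + E*((10 + 17) + r) = 2/7 + 20*((10 + 17) + 8) = 2/7 + 20*(27 + 8) = 2/7 + 20*35 = 2/7 + 700 = 4902/7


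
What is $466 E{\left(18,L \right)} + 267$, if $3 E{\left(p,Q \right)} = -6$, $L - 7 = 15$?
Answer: $-665$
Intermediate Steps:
$L = 22$ ($L = 7 + 15 = 22$)
$E{\left(p,Q \right)} = -2$ ($E{\left(p,Q \right)} = \frac{1}{3} \left(-6\right) = -2$)
$466 E{\left(18,L \right)} + 267 = 466 \left(-2\right) + 267 = -932 + 267 = -665$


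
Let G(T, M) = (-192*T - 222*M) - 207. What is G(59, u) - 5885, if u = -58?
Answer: -4544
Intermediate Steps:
G(T, M) = -207 - 222*M - 192*T (G(T, M) = (-222*M - 192*T) - 207 = -207 - 222*M - 192*T)
G(59, u) - 5885 = (-207 - 222*(-58) - 192*59) - 5885 = (-207 + 12876 - 11328) - 5885 = 1341 - 5885 = -4544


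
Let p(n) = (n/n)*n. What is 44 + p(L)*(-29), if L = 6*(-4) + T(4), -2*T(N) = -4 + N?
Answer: 740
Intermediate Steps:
T(N) = 2 - N/2 (T(N) = -(-4 + N)/2 = 2 - N/2)
L = -24 (L = 6*(-4) + (2 - ½*4) = -24 + (2 - 2) = -24 + 0 = -24)
p(n) = n (p(n) = 1*n = n)
44 + p(L)*(-29) = 44 - 24*(-29) = 44 + 696 = 740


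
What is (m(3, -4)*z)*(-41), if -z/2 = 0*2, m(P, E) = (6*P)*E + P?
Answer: 0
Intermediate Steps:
m(P, E) = P + 6*E*P (m(P, E) = 6*E*P + P = P + 6*E*P)
z = 0 (z = -0*2 = -2*0 = 0)
(m(3, -4)*z)*(-41) = ((3*(1 + 6*(-4)))*0)*(-41) = ((3*(1 - 24))*0)*(-41) = ((3*(-23))*0)*(-41) = -69*0*(-41) = 0*(-41) = 0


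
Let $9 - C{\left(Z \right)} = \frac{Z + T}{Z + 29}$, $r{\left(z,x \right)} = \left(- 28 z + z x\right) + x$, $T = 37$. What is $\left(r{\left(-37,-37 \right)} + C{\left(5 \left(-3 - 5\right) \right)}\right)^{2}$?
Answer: $\frac{683508736}{121} \approx 5.6488 \cdot 10^{6}$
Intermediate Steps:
$r{\left(z,x \right)} = x - 28 z + x z$ ($r{\left(z,x \right)} = \left(- 28 z + x z\right) + x = x - 28 z + x z$)
$C{\left(Z \right)} = 9 - \frac{37 + Z}{29 + Z}$ ($C{\left(Z \right)} = 9 - \frac{Z + 37}{Z + 29} = 9 - \frac{37 + Z}{29 + Z}$)
$\left(r{\left(-37,-37 \right)} + C{\left(5 \left(-3 - 5\right) \right)}\right)^{2} = \left(\left(-37 - -1036 - -1369\right) + \frac{8 \left(28 + 5 \left(-3 - 5\right)\right)}{29 + 5 \left(-3 - 5\right)}\right)^{2} = \left(\left(-37 + 1036 + 1369\right) + \frac{8 \left(28 + 5 \left(-8\right)\right)}{29 + 5 \left(-8\right)}\right)^{2} = \left(2368 + \frac{8 \left(28 - 40\right)}{29 - 40}\right)^{2} = \left(2368 + 8 \frac{1}{-11} \left(-12\right)\right)^{2} = \left(2368 + 8 \left(- \frac{1}{11}\right) \left(-12\right)\right)^{2} = \left(2368 + \frac{96}{11}\right)^{2} = \left(\frac{26144}{11}\right)^{2} = \frac{683508736}{121}$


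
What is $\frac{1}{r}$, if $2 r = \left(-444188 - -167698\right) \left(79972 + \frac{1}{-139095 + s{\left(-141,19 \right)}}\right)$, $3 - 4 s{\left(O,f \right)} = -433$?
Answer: $- \frac{138986}{1536591570113795} \approx -9.0451 \cdot 10^{-11}$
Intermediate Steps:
$s{\left(O,f \right)} = 109$ ($s{\left(O,f \right)} = \frac{3}{4} - - \frac{433}{4} = \frac{3}{4} + \frac{433}{4} = 109$)
$r = - \frac{1536591570113795}{138986}$ ($r = \frac{\left(-444188 - -167698\right) \left(79972 + \frac{1}{-139095 + 109}\right)}{2} = \frac{\left(-444188 + 167698\right) \left(79972 + \frac{1}{-138986}\right)}{2} = \frac{\left(-276490\right) \left(79972 - \frac{1}{138986}\right)}{2} = \frac{\left(-276490\right) \frac{11114988391}{138986}}{2} = \frac{1}{2} \left(- \frac{1536591570113795}{69493}\right) = - \frac{1536591570113795}{138986} \approx -1.1056 \cdot 10^{10}$)
$\frac{1}{r} = \frac{1}{- \frac{1536591570113795}{138986}} = - \frac{138986}{1536591570113795}$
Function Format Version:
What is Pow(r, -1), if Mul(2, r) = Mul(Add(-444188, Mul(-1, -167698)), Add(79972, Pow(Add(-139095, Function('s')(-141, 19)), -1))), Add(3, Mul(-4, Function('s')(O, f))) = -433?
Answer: Rational(-138986, 1536591570113795) ≈ -9.0451e-11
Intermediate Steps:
Function('s')(O, f) = 109 (Function('s')(O, f) = Add(Rational(3, 4), Mul(Rational(-1, 4), -433)) = Add(Rational(3, 4), Rational(433, 4)) = 109)
r = Rational(-1536591570113795, 138986) (r = Mul(Rational(1, 2), Mul(Add(-444188, Mul(-1, -167698)), Add(79972, Pow(Add(-139095, 109), -1)))) = Mul(Rational(1, 2), Mul(Add(-444188, 167698), Add(79972, Pow(-138986, -1)))) = Mul(Rational(1, 2), Mul(-276490, Add(79972, Rational(-1, 138986)))) = Mul(Rational(1, 2), Mul(-276490, Rational(11114988391, 138986))) = Mul(Rational(1, 2), Rational(-1536591570113795, 69493)) = Rational(-1536591570113795, 138986) ≈ -1.1056e+10)
Pow(r, -1) = Pow(Rational(-1536591570113795, 138986), -1) = Rational(-138986, 1536591570113795)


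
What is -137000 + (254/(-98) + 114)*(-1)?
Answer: -6718459/49 ≈ -1.3711e+5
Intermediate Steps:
-137000 + (254/(-98) + 114)*(-1) = -137000 + (254*(-1/98) + 114)*(-1) = -137000 + (-127/49 + 114)*(-1) = -137000 + (5459/49)*(-1) = -137000 - 5459/49 = -6718459/49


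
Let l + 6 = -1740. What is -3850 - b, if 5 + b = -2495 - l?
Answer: -3096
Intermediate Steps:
l = -1746 (l = -6 - 1740 = -1746)
b = -754 (b = -5 + (-2495 - 1*(-1746)) = -5 + (-2495 + 1746) = -5 - 749 = -754)
-3850 - b = -3850 - 1*(-754) = -3850 + 754 = -3096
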